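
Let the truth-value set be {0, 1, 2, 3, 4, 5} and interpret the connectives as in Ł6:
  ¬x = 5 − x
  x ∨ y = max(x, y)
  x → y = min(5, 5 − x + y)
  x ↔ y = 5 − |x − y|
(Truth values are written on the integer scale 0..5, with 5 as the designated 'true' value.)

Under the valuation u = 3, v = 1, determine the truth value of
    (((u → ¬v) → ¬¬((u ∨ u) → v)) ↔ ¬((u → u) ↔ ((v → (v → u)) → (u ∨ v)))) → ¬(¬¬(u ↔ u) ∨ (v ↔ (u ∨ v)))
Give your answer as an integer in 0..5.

1

¬v = ¬1 = 4
u → ¬v = 3 → 4 = 5
u ∨ u = 3 ∨ 3 = 3
(u ∨ u) → v = 3 → 1 = 3
¬((u ∨ u) → v) = ¬3 = 2
¬¬((u ∨ u) → v) = ¬2 = 3
(u → ¬v) → ¬¬((u ∨ u) → v) = 5 → 3 = 3
u → u = 3 → 3 = 5
v → u = 1 → 3 = 5
v → (v → u) = 1 → 5 = 5
u ∨ v = 3 ∨ 1 = 3
(v → (v → u)) → (u ∨ v) = 5 → 3 = 3
(u → u) ↔ ((v → (v → u)) → (u ∨ v)) = 5 ↔ 3 = 3
¬((u → u) ↔ ((v → (v → u)) → (u ∨ v))) = ¬3 = 2
((u → ¬v) → ¬¬((u ∨ u) → v)) ↔ ¬((u → u) ↔ ((v → (v → u)) → (u ∨ v))) = 3 ↔ 2 = 4
u ↔ u = 3 ↔ 3 = 5
¬(u ↔ u) = ¬5 = 0
¬¬(u ↔ u) = ¬0 = 5
u ∨ v = 3 ∨ 1 = 3
v ↔ (u ∨ v) = 1 ↔ 3 = 3
¬¬(u ↔ u) ∨ (v ↔ (u ∨ v)) = 5 ∨ 3 = 5
¬(¬¬(u ↔ u) ∨ (v ↔ (u ∨ v))) = ¬5 = 0
(((u → ¬v) → ¬¬((u ∨ u) → v)) ↔ ¬((u → u) ↔ ((v → (v → u)) → (u ∨ v)))) → ¬(¬¬(u ↔ u) ∨ (v ↔ (u ∨ v))) = 4 → 0 = 1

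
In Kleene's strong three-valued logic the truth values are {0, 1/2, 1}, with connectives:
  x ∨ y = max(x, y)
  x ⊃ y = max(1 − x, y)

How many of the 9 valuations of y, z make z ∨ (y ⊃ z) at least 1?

y = 0, z = 0 ↦ 1  ≥
y = 0, z = 1/2 ↦ 1  ≥
y = 0, z = 1 ↦ 1  ≥
y = 1/2, z = 0 ↦ 1/2  <
y = 1/2, z = 1/2 ↦ 1/2  <
y = 1/2, z = 1 ↦ 1  ≥
y = 1, z = 0 ↦ 0  <
y = 1, z = 1/2 ↦ 1/2  <
y = 1, z = 1 ↦ 1  ≥
So 5 of the 9 assignments meet the threshold.

5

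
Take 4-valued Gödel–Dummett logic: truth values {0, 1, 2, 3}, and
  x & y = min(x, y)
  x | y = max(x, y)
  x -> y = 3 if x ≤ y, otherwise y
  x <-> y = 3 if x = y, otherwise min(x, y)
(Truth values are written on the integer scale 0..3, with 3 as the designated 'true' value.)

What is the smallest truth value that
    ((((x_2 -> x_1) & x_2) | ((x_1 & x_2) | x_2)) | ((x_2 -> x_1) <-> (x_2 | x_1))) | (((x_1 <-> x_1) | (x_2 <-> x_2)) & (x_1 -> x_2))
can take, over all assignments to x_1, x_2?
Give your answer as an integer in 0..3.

Take x_1 = 1, x_2 = 0:
x_2 -> x_1 = 0 -> 1 = 3
(x_2 -> x_1) & x_2 = 3 & 0 = 0
x_1 & x_2 = 1 & 0 = 0
(x_1 & x_2) | x_2 = 0 | 0 = 0
((x_2 -> x_1) & x_2) | ((x_1 & x_2) | x_2) = 0 | 0 = 0
x_2 -> x_1 = 0 -> 1 = 3
x_2 | x_1 = 0 | 1 = 1
(x_2 -> x_1) <-> (x_2 | x_1) = 3 <-> 1 = 1
(((x_2 -> x_1) & x_2) | ((x_1 & x_2) | x_2)) | ((x_2 -> x_1) <-> (x_2 | x_1)) = 0 | 1 = 1
x_1 <-> x_1 = 1 <-> 1 = 3
x_2 <-> x_2 = 0 <-> 0 = 3
(x_1 <-> x_1) | (x_2 <-> x_2) = 3 | 3 = 3
x_1 -> x_2 = 1 -> 0 = 0
((x_1 <-> x_1) | (x_2 <-> x_2)) & (x_1 -> x_2) = 3 & 0 = 0
((((x_2 -> x_1) & x_2) | ((x_1 & x_2) | x_2)) | ((x_2 -> x_1) <-> (x_2 | x_1))) | (((x_1 <-> x_1) | (x_2 <-> x_2)) & (x_1 -> x_2)) = 1 | 0 = 1
No assignment yields a value below 1, so this is the minimum.

1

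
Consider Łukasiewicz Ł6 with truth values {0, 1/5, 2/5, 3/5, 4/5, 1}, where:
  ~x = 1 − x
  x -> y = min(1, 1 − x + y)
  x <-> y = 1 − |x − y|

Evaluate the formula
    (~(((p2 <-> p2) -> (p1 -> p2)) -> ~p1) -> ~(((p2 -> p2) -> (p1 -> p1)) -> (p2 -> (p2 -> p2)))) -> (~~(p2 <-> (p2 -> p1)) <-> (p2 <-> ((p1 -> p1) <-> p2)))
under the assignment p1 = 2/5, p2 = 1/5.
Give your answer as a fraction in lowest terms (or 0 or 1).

p2 <-> p2 = 1/5 <-> 1/5 = 1
p1 -> p2 = 2/5 -> 1/5 = 4/5
(p2 <-> p2) -> (p1 -> p2) = 1 -> 4/5 = 4/5
~p1 = ~2/5 = 3/5
((p2 <-> p2) -> (p1 -> p2)) -> ~p1 = 4/5 -> 3/5 = 4/5
~(((p2 <-> p2) -> (p1 -> p2)) -> ~p1) = ~4/5 = 1/5
p2 -> p2 = 1/5 -> 1/5 = 1
p1 -> p1 = 2/5 -> 2/5 = 1
(p2 -> p2) -> (p1 -> p1) = 1 -> 1 = 1
p2 -> p2 = 1/5 -> 1/5 = 1
p2 -> (p2 -> p2) = 1/5 -> 1 = 1
((p2 -> p2) -> (p1 -> p1)) -> (p2 -> (p2 -> p2)) = 1 -> 1 = 1
~(((p2 -> p2) -> (p1 -> p1)) -> (p2 -> (p2 -> p2))) = ~1 = 0
~(((p2 <-> p2) -> (p1 -> p2)) -> ~p1) -> ~(((p2 -> p2) -> (p1 -> p1)) -> (p2 -> (p2 -> p2))) = 1/5 -> 0 = 4/5
p2 -> p1 = 1/5 -> 2/5 = 1
p2 <-> (p2 -> p1) = 1/5 <-> 1 = 1/5
~(p2 <-> (p2 -> p1)) = ~1/5 = 4/5
~~(p2 <-> (p2 -> p1)) = ~4/5 = 1/5
p1 -> p1 = 2/5 -> 2/5 = 1
(p1 -> p1) <-> p2 = 1 <-> 1/5 = 1/5
p2 <-> ((p1 -> p1) <-> p2) = 1/5 <-> 1/5 = 1
~~(p2 <-> (p2 -> p1)) <-> (p2 <-> ((p1 -> p1) <-> p2)) = 1/5 <-> 1 = 1/5
(~(((p2 <-> p2) -> (p1 -> p2)) -> ~p1) -> ~(((p2 -> p2) -> (p1 -> p1)) -> (p2 -> (p2 -> p2)))) -> (~~(p2 <-> (p2 -> p1)) <-> (p2 <-> ((p1 -> p1) <-> p2))) = 4/5 -> 1/5 = 2/5

2/5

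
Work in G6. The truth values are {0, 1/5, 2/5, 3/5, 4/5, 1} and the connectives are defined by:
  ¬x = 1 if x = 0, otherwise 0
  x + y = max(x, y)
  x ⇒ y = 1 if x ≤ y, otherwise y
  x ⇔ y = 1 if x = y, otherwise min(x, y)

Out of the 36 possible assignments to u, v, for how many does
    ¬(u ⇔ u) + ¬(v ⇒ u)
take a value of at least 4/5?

value 1: 5 assignments (counts)
value 0: 31 assignments
So 5 of the 36 assignments meet the threshold.

5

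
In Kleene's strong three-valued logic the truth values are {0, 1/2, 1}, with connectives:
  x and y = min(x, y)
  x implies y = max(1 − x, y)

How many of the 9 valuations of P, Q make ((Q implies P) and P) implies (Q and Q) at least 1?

P = 0, Q = 0 ↦ 1  ≥
P = 0, Q = 1/2 ↦ 1  ≥
P = 0, Q = 1 ↦ 1  ≥
P = 1/2, Q = 0 ↦ 1/2  <
P = 1/2, Q = 1/2 ↦ 1/2  <
P = 1/2, Q = 1 ↦ 1  ≥
P = 1, Q = 0 ↦ 0  <
P = 1, Q = 1/2 ↦ 1/2  <
P = 1, Q = 1 ↦ 1  ≥
So 5 of the 9 assignments meet the threshold.

5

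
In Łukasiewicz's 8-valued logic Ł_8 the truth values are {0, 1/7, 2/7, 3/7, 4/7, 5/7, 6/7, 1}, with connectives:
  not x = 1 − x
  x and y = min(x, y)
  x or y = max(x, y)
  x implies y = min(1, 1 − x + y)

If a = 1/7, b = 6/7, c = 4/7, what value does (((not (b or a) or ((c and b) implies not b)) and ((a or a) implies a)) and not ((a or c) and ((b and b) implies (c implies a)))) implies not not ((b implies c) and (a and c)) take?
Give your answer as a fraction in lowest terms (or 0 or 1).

b or a = 6/7 or 1/7 = 6/7
not (b or a) = not 6/7 = 1/7
c and b = 4/7 and 6/7 = 4/7
not b = not 6/7 = 1/7
(c and b) implies not b = 4/7 implies 1/7 = 4/7
not (b or a) or ((c and b) implies not b) = 1/7 or 4/7 = 4/7
a or a = 1/7 or 1/7 = 1/7
(a or a) implies a = 1/7 implies 1/7 = 1
(not (b or a) or ((c and b) implies not b)) and ((a or a) implies a) = 4/7 and 1 = 4/7
a or c = 1/7 or 4/7 = 4/7
b and b = 6/7 and 6/7 = 6/7
c implies a = 4/7 implies 1/7 = 4/7
(b and b) implies (c implies a) = 6/7 implies 4/7 = 5/7
(a or c) and ((b and b) implies (c implies a)) = 4/7 and 5/7 = 4/7
not ((a or c) and ((b and b) implies (c implies a))) = not 4/7 = 3/7
((not (b or a) or ((c and b) implies not b)) and ((a or a) implies a)) and not ((a or c) and ((b and b) implies (c implies a))) = 4/7 and 3/7 = 3/7
b implies c = 6/7 implies 4/7 = 5/7
a and c = 1/7 and 4/7 = 1/7
(b implies c) and (a and c) = 5/7 and 1/7 = 1/7
not ((b implies c) and (a and c)) = not 1/7 = 6/7
not not ((b implies c) and (a and c)) = not 6/7 = 1/7
(((not (b or a) or ((c and b) implies not b)) and ((a or a) implies a)) and not ((a or c) and ((b and b) implies (c implies a)))) implies not not ((b implies c) and (a and c)) = 3/7 implies 1/7 = 5/7

5/7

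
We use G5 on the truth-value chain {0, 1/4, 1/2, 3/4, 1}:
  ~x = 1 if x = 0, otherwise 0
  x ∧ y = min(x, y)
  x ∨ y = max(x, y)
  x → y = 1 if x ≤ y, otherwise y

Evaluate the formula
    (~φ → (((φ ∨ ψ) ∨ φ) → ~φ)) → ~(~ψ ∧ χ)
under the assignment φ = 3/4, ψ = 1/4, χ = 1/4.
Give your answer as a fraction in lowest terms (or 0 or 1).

1

~φ = ~3/4 = 0
φ ∨ ψ = 3/4 ∨ 1/4 = 3/4
(φ ∨ ψ) ∨ φ = 3/4 ∨ 3/4 = 3/4
~φ = ~3/4 = 0
((φ ∨ ψ) ∨ φ) → ~φ = 3/4 → 0 = 0
~φ → (((φ ∨ ψ) ∨ φ) → ~φ) = 0 → 0 = 1
~ψ = ~1/4 = 0
~ψ ∧ χ = 0 ∧ 1/4 = 0
~(~ψ ∧ χ) = ~0 = 1
(~φ → (((φ ∨ ψ) ∨ φ) → ~φ)) → ~(~ψ ∧ χ) = 1 → 1 = 1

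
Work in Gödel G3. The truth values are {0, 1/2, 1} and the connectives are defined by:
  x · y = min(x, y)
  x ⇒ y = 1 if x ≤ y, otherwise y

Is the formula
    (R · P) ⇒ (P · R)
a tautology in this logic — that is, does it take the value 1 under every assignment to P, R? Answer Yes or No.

P = 0, R = 0 ↦ 1
P = 0, R = 1/2 ↦ 1
P = 0, R = 1 ↦ 1
P = 1/2, R = 0 ↦ 1
P = 1/2, R = 1/2 ↦ 1
P = 1/2, R = 1 ↦ 1
P = 1, R = 0 ↦ 1
P = 1, R = 1/2 ↦ 1
P = 1, R = 1 ↦ 1
Every assignment gives a value ≥ 1.

Yes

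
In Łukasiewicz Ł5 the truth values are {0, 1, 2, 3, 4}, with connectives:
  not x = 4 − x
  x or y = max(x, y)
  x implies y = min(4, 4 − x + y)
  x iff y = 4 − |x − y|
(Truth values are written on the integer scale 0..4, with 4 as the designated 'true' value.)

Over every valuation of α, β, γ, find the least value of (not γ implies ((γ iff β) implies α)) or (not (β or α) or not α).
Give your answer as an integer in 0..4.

2

Take α = 2, β = 0, γ = 0:
not γ = not 0 = 4
γ iff β = 0 iff 0 = 4
(γ iff β) implies α = 4 implies 2 = 2
not γ implies ((γ iff β) implies α) = 4 implies 2 = 2
β or α = 0 or 2 = 2
not (β or α) = not 2 = 2
not α = not 2 = 2
not (β or α) or not α = 2 or 2 = 2
(not γ implies ((γ iff β) implies α)) or (not (β or α) or not α) = 2 or 2 = 2
No assignment yields a value below 2, so this is the minimum.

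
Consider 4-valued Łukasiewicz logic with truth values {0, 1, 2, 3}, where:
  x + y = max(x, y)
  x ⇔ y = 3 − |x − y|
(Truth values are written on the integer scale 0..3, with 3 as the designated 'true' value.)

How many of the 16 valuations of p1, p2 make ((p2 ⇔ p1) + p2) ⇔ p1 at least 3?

2

p1 = 0, p2 = 0 ↦ 0  <
p1 = 0, p2 = 1 ↦ 1  <
p1 = 0, p2 = 2 ↦ 1  <
p1 = 0, p2 = 3 ↦ 0  <
p1 = 1, p2 = 0 ↦ 2  <
p1 = 1, p2 = 1 ↦ 1  <
p1 = 1, p2 = 2 ↦ 2  <
p1 = 1, p2 = 3 ↦ 1  <
p1 = 2, p2 = 0 ↦ 2  <
p1 = 2, p2 = 1 ↦ 3  ≥
p1 = 2, p2 = 2 ↦ 2  <
p1 = 2, p2 = 3 ↦ 2  <
p1 = 3, p2 = 0 ↦ 0  <
p1 = 3, p2 = 1 ↦ 1  <
p1 = 3, p2 = 2 ↦ 2  <
p1 = 3, p2 = 3 ↦ 3  ≥
So 2 of the 16 assignments meet the threshold.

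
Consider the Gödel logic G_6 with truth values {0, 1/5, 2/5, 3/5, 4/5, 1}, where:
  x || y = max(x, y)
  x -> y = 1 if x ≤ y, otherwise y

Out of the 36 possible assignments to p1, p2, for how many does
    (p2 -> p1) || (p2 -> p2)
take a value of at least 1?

36

value 1: 36 assignments (counts)
So 36 of the 36 assignments meet the threshold.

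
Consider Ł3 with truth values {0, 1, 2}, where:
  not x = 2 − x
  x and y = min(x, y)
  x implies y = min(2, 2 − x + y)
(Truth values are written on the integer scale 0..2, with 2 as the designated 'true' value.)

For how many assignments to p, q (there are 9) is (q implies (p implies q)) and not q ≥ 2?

p = 0, q = 0 ↦ 2  ≥
p = 0, q = 1 ↦ 1  <
p = 0, q = 2 ↦ 0  <
p = 1, q = 0 ↦ 2  ≥
p = 1, q = 1 ↦ 1  <
p = 1, q = 2 ↦ 0  <
p = 2, q = 0 ↦ 2  ≥
p = 2, q = 1 ↦ 1  <
p = 2, q = 2 ↦ 0  <
So 3 of the 9 assignments meet the threshold.

3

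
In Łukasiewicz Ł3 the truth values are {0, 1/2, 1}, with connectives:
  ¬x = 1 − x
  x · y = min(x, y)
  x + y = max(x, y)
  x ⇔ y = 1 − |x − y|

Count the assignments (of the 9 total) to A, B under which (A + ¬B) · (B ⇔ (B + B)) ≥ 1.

A = 0, B = 0 ↦ 1  ≥
A = 0, B = 1/2 ↦ 1/2  <
A = 0, B = 1 ↦ 0  <
A = 1/2, B = 0 ↦ 1  ≥
A = 1/2, B = 1/2 ↦ 1/2  <
A = 1/2, B = 1 ↦ 1/2  <
A = 1, B = 0 ↦ 1  ≥
A = 1, B = 1/2 ↦ 1  ≥
A = 1, B = 1 ↦ 1  ≥
So 5 of the 9 assignments meet the threshold.

5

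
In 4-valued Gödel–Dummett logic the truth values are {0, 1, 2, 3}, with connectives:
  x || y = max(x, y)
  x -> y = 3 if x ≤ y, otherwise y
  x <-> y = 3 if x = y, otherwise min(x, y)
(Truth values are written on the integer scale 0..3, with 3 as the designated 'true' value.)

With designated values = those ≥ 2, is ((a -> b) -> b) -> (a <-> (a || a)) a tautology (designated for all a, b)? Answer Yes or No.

a = 0, b = 0 ↦ 3
a = 0, b = 1 ↦ 3
a = 0, b = 2 ↦ 3
a = 0, b = 3 ↦ 3
a = 1, b = 0 ↦ 3
a = 1, b = 1 ↦ 3
a = 1, b = 2 ↦ 3
a = 1, b = 3 ↦ 3
a = 2, b = 0 ↦ 3
a = 2, b = 1 ↦ 3
a = 2, b = 2 ↦ 3
a = 2, b = 3 ↦ 3
a = 3, b = 0 ↦ 3
a = 3, b = 1 ↦ 3
a = 3, b = 2 ↦ 3
a = 3, b = 3 ↦ 3
Every assignment gives a value ≥ 2.

Yes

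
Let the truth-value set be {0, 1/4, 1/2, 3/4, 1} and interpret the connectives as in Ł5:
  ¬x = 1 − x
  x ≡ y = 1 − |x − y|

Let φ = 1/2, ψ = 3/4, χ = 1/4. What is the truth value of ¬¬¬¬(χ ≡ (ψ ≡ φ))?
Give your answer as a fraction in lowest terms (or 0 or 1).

1/2

ψ ≡ φ = 3/4 ≡ 1/2 = 3/4
χ ≡ (ψ ≡ φ) = 1/4 ≡ 3/4 = 1/2
¬(χ ≡ (ψ ≡ φ)) = ¬1/2 = 1/2
¬¬(χ ≡ (ψ ≡ φ)) = ¬1/2 = 1/2
¬¬¬(χ ≡ (ψ ≡ φ)) = ¬1/2 = 1/2
¬¬¬¬(χ ≡ (ψ ≡ φ)) = ¬1/2 = 1/2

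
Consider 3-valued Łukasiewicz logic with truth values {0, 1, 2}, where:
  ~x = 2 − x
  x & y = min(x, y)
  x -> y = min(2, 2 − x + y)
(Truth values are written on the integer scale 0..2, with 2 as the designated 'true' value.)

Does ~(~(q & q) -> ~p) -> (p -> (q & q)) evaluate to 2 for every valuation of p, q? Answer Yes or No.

No

Counterexample: take p = 2, q = 0.
q & q = 0 & 0 = 0
~(q & q) = ~0 = 2
~p = ~2 = 0
~(q & q) -> ~p = 2 -> 0 = 0
~(~(q & q) -> ~p) = ~0 = 2
p -> (q & q) = 2 -> 0 = 0
~(~(q & q) -> ~p) -> (p -> (q & q)) = 2 -> 0 = 0
This gives 0 ≠ 2.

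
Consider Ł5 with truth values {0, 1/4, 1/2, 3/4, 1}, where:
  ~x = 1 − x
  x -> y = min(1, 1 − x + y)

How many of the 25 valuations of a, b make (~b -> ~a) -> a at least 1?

value 1: 9 assignments (counts)
value 3/4: 3 assignments
value 1/2: 4 assignments
value 1/4: 4 assignments
value 0: 5 assignments
So 9 of the 25 assignments meet the threshold.

9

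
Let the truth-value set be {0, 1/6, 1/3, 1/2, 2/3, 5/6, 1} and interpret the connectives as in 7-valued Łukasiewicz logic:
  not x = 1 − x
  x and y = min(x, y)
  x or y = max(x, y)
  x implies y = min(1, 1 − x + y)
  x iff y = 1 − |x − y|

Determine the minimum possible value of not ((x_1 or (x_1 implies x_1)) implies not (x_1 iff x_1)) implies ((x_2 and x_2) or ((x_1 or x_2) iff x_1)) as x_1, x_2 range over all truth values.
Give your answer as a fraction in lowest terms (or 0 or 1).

Take x_1 = 0, x_2 = 1/2:
x_1 implies x_1 = 0 implies 0 = 1
x_1 or (x_1 implies x_1) = 0 or 1 = 1
x_1 iff x_1 = 0 iff 0 = 1
not (x_1 iff x_1) = not 1 = 0
(x_1 or (x_1 implies x_1)) implies not (x_1 iff x_1) = 1 implies 0 = 0
not ((x_1 or (x_1 implies x_1)) implies not (x_1 iff x_1)) = not 0 = 1
x_2 and x_2 = 1/2 and 1/2 = 1/2
x_1 or x_2 = 0 or 1/2 = 1/2
(x_1 or x_2) iff x_1 = 1/2 iff 0 = 1/2
(x_2 and x_2) or ((x_1 or x_2) iff x_1) = 1/2 or 1/2 = 1/2
not ((x_1 or (x_1 implies x_1)) implies not (x_1 iff x_1)) implies ((x_2 and x_2) or ((x_1 or x_2) iff x_1)) = 1 implies 1/2 = 1/2
No assignment yields a value below 1/2, so this is the minimum.

1/2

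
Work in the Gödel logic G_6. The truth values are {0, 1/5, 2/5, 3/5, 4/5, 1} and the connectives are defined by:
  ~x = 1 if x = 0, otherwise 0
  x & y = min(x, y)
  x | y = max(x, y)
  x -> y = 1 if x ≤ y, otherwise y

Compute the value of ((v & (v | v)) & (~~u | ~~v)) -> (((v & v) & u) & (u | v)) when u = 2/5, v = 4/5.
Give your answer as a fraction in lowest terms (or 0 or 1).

v | v = 4/5 | 4/5 = 4/5
v & (v | v) = 4/5 & 4/5 = 4/5
~u = ~2/5 = 0
~~u = ~0 = 1
~v = ~4/5 = 0
~~v = ~0 = 1
~~u | ~~v = 1 | 1 = 1
(v & (v | v)) & (~~u | ~~v) = 4/5 & 1 = 4/5
v & v = 4/5 & 4/5 = 4/5
(v & v) & u = 4/5 & 2/5 = 2/5
u | v = 2/5 | 4/5 = 4/5
((v & v) & u) & (u | v) = 2/5 & 4/5 = 2/5
((v & (v | v)) & (~~u | ~~v)) -> (((v & v) & u) & (u | v)) = 4/5 -> 2/5 = 2/5

2/5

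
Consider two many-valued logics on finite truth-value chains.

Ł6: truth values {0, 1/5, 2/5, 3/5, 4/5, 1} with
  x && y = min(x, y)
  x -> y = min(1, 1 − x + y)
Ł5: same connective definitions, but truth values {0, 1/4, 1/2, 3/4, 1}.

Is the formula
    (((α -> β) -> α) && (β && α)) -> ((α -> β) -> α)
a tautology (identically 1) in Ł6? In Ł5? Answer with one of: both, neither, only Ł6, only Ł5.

both

In Ł6: every assignment gives 1 — tautology.
In Ł5: every assignment gives 1 — tautology.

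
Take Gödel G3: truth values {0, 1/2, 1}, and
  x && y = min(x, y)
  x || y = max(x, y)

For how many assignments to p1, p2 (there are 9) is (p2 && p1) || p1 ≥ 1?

3

p1 = 0, p2 = 0 ↦ 0  <
p1 = 0, p2 = 1/2 ↦ 0  <
p1 = 0, p2 = 1 ↦ 0  <
p1 = 1/2, p2 = 0 ↦ 1/2  <
p1 = 1/2, p2 = 1/2 ↦ 1/2  <
p1 = 1/2, p2 = 1 ↦ 1/2  <
p1 = 1, p2 = 0 ↦ 1  ≥
p1 = 1, p2 = 1/2 ↦ 1  ≥
p1 = 1, p2 = 1 ↦ 1  ≥
So 3 of the 9 assignments meet the threshold.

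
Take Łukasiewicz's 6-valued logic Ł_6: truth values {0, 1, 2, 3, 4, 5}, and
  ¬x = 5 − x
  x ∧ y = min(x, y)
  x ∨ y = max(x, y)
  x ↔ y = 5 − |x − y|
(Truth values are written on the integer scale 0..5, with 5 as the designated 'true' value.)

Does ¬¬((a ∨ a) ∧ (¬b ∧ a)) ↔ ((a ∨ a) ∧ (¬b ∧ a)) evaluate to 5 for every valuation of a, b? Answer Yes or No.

At a = 1, b = 4, for instance:
a ∨ a = 1 ∨ 1 = 1
¬b = ¬4 = 1
¬b ∧ a = 1 ∧ 1 = 1
(a ∨ a) ∧ (¬b ∧ a) = 1 ∧ 1 = 1
¬((a ∨ a) ∧ (¬b ∧ a)) = ¬1 = 4
¬¬((a ∨ a) ∧ (¬b ∧ a)) = ¬4 = 1
¬¬((a ∨ a) ∧ (¬b ∧ a)) ↔ ((a ∨ a) ∧ (¬b ∧ a)) = 1 ↔ 1 = 5
and checking the remaining 35 assignments likewise gives ≥ 5 in every case.

Yes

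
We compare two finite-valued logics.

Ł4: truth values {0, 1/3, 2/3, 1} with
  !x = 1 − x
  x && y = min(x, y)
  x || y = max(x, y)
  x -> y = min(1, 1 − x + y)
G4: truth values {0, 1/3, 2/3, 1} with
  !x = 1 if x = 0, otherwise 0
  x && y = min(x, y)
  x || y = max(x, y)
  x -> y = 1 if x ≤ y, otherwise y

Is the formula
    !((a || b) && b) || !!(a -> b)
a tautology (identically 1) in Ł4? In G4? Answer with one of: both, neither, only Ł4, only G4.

only G4

In Ł4: at a = 2/3, b = 1/3 the value is 2/3 — not a tautology.
In G4: every assignment gives 1 — tautology.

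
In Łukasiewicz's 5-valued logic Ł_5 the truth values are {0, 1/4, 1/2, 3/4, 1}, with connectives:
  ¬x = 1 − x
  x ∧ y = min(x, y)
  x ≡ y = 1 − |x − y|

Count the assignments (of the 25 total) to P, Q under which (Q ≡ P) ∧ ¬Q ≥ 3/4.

value 1: 1 assignment (counts)
value 3/4: 4 assignments (counts)
value 1/2: 7 assignments
value 1/4: 7 assignments
value 0: 6 assignments
So 5 of the 25 assignments meet the threshold.

5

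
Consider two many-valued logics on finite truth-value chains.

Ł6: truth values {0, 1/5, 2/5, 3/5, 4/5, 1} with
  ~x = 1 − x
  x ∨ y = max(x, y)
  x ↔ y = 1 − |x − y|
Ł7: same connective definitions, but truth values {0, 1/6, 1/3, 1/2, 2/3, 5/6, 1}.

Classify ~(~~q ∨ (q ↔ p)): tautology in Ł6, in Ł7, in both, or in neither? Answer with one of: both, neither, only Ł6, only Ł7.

neither

In Ł6: at p = 0, q = 0 the value is 0 — not a tautology.
In Ł7: at p = 0, q = 0 the value is 0 — not a tautology.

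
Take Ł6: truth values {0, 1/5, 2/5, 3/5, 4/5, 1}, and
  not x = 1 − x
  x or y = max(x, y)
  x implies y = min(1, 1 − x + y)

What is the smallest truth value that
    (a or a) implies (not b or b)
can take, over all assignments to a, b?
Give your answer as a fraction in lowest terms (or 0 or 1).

Take a = 1, b = 2/5:
a or a = 1 or 1 = 1
not b = not 2/5 = 3/5
not b or b = 3/5 or 2/5 = 3/5
(a or a) implies (not b or b) = 1 implies 3/5 = 3/5
No assignment yields a value below 3/5, so this is the minimum.

3/5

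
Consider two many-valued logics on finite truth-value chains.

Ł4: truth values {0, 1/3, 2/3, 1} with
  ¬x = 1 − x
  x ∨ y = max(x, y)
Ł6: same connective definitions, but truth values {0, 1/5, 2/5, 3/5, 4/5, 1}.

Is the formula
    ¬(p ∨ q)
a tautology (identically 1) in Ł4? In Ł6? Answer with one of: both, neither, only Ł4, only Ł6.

In Ł4: at p = 0, q = 1/3 the value is 2/3 — not a tautology.
In Ł6: at p = 0, q = 1/5 the value is 4/5 — not a tautology.

neither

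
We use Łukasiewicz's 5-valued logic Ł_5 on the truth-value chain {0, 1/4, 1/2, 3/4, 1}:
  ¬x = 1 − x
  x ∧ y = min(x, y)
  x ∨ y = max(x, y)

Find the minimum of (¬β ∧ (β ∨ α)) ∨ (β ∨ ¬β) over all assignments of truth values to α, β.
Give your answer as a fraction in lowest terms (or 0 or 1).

Take α = 0, β = 1/2:
¬β = ¬1/2 = 1/2
β ∨ α = 1/2 ∨ 0 = 1/2
¬β ∧ (β ∨ α) = 1/2 ∧ 1/2 = 1/2
¬β = ¬1/2 = 1/2
β ∨ ¬β = 1/2 ∨ 1/2 = 1/2
(¬β ∧ (β ∨ α)) ∨ (β ∨ ¬β) = 1/2 ∨ 1/2 = 1/2
No assignment yields a value below 1/2, so this is the minimum.

1/2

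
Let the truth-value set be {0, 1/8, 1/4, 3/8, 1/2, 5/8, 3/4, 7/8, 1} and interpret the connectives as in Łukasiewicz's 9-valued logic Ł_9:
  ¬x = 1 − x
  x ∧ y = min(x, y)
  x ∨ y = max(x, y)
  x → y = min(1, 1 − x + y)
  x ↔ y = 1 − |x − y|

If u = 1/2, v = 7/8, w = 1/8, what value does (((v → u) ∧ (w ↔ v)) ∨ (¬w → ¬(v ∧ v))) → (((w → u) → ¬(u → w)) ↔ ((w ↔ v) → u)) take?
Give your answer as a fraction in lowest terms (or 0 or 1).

v → u = 7/8 → 1/2 = 5/8
w ↔ v = 1/8 ↔ 7/8 = 1/4
(v → u) ∧ (w ↔ v) = 5/8 ∧ 1/4 = 1/4
¬w = ¬1/8 = 7/8
v ∧ v = 7/8 ∧ 7/8 = 7/8
¬(v ∧ v) = ¬7/8 = 1/8
¬w → ¬(v ∧ v) = 7/8 → 1/8 = 1/4
((v → u) ∧ (w ↔ v)) ∨ (¬w → ¬(v ∧ v)) = 1/4 ∨ 1/4 = 1/4
w → u = 1/8 → 1/2 = 1
u → w = 1/2 → 1/8 = 5/8
¬(u → w) = ¬5/8 = 3/8
(w → u) → ¬(u → w) = 1 → 3/8 = 3/8
w ↔ v = 1/8 ↔ 7/8 = 1/4
(w ↔ v) → u = 1/4 → 1/2 = 1
((w → u) → ¬(u → w)) ↔ ((w ↔ v) → u) = 3/8 ↔ 1 = 3/8
(((v → u) ∧ (w ↔ v)) ∨ (¬w → ¬(v ∧ v))) → (((w → u) → ¬(u → w)) ↔ ((w ↔ v) → u)) = 1/4 → 3/8 = 1

1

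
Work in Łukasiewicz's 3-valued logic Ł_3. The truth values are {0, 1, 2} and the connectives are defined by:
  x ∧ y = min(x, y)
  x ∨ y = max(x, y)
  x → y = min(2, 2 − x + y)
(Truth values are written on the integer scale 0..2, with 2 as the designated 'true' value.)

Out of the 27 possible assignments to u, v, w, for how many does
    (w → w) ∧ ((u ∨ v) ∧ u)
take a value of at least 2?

value 2: 9 assignments (counts)
value 1: 9 assignments
value 0: 9 assignments
So 9 of the 27 assignments meet the threshold.

9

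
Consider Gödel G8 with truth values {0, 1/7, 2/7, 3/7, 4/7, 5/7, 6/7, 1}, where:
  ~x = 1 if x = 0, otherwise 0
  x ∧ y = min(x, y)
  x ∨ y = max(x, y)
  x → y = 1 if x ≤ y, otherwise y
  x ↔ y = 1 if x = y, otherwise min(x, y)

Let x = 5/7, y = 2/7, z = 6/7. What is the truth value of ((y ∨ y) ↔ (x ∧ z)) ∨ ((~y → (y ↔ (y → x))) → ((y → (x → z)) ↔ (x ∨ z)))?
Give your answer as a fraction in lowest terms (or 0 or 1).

y ∨ y = 2/7 ∨ 2/7 = 2/7
x ∧ z = 5/7 ∧ 6/7 = 5/7
(y ∨ y) ↔ (x ∧ z) = 2/7 ↔ 5/7 = 2/7
~y = ~2/7 = 0
y → x = 2/7 → 5/7 = 1
y ↔ (y → x) = 2/7 ↔ 1 = 2/7
~y → (y ↔ (y → x)) = 0 → 2/7 = 1
x → z = 5/7 → 6/7 = 1
y → (x → z) = 2/7 → 1 = 1
x ∨ z = 5/7 ∨ 6/7 = 6/7
(y → (x → z)) ↔ (x ∨ z) = 1 ↔ 6/7 = 6/7
(~y → (y ↔ (y → x))) → ((y → (x → z)) ↔ (x ∨ z)) = 1 → 6/7 = 6/7
((y ∨ y) ↔ (x ∧ z)) ∨ ((~y → (y ↔ (y → x))) → ((y → (x → z)) ↔ (x ∨ z))) = 2/7 ∨ 6/7 = 6/7

6/7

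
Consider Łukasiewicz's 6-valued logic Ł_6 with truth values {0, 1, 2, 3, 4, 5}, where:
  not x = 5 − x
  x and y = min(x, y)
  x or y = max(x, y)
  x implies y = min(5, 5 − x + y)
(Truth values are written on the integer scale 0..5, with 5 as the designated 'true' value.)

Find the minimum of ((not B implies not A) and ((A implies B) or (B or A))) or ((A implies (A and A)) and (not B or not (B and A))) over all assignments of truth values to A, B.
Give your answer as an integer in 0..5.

Take A = 4, B = 2:
not B = not 2 = 3
not A = not 4 = 1
not B implies not A = 3 implies 1 = 3
A implies B = 4 implies 2 = 3
B or A = 2 or 4 = 4
(A implies B) or (B or A) = 3 or 4 = 4
(not B implies not A) and ((A implies B) or (B or A)) = 3 and 4 = 3
A and A = 4 and 4 = 4
A implies (A and A) = 4 implies 4 = 5
not B = not 2 = 3
B and A = 2 and 4 = 2
not (B and A) = not 2 = 3
not B or not (B and A) = 3 or 3 = 3
(A implies (A and A)) and (not B or not (B and A)) = 5 and 3 = 3
((not B implies not A) and ((A implies B) or (B or A))) or ((A implies (A and A)) and (not B or not (B and A))) = 3 or 3 = 3
No assignment yields a value below 3, so this is the minimum.

3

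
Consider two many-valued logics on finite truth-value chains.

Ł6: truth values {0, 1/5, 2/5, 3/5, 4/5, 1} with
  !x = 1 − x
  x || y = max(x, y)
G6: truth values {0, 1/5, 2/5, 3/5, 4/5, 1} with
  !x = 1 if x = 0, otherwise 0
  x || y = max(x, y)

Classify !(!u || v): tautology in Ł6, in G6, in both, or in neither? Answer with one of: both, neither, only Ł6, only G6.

neither

In Ł6: at u = 0, v = 0 the value is 0 — not a tautology.
In G6: at u = 0, v = 0 the value is 0 — not a tautology.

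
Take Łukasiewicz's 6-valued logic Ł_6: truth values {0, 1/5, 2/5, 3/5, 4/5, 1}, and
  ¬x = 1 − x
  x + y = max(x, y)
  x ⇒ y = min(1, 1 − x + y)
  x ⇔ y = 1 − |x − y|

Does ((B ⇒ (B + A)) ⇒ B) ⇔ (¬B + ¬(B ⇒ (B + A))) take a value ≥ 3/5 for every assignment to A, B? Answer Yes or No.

No

Counterexample: take A = 0, B = 0.
B + A = 0 + 0 = 0
B ⇒ (B + A) = 0 ⇒ 0 = 1
(B ⇒ (B + A)) ⇒ B = 1 ⇒ 0 = 0
¬B = ¬0 = 1
B + A = 0 + 0 = 0
B ⇒ (B + A) = 0 ⇒ 0 = 1
¬(B ⇒ (B + A)) = ¬1 = 0
¬B + ¬(B ⇒ (B + A)) = 1 + 0 = 1
((B ⇒ (B + A)) ⇒ B) ⇔ (¬B + ¬(B ⇒ (B + A))) = 0 ⇔ 1 = 0
This gives 0, which is below 3/5.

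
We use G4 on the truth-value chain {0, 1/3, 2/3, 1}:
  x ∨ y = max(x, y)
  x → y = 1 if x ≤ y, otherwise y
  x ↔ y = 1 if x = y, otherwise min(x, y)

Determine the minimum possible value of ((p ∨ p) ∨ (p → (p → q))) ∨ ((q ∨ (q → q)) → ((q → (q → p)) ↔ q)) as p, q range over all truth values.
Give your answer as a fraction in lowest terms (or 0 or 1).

1/3

Take p = 1/3, q = 0:
p ∨ p = 1/3 ∨ 1/3 = 1/3
p → q = 1/3 → 0 = 0
p → (p → q) = 1/3 → 0 = 0
(p ∨ p) ∨ (p → (p → q)) = 1/3 ∨ 0 = 1/3
q → q = 0 → 0 = 1
q ∨ (q → q) = 0 ∨ 1 = 1
q → p = 0 → 1/3 = 1
q → (q → p) = 0 → 1 = 1
(q → (q → p)) ↔ q = 1 ↔ 0 = 0
(q ∨ (q → q)) → ((q → (q → p)) ↔ q) = 1 → 0 = 0
((p ∨ p) ∨ (p → (p → q))) ∨ ((q ∨ (q → q)) → ((q → (q → p)) ↔ q)) = 1/3 ∨ 0 = 1/3
No assignment yields a value below 1/3, so this is the minimum.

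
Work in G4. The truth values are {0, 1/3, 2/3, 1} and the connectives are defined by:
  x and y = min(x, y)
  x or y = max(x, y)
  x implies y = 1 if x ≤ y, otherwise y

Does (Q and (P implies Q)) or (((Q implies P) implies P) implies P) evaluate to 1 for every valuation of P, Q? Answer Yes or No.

No

Counterexample: take P = 0, Q = 1/3.
P implies Q = 0 implies 1/3 = 1
Q and (P implies Q) = 1/3 and 1 = 1/3
Q implies P = 1/3 implies 0 = 0
(Q implies P) implies P = 0 implies 0 = 1
((Q implies P) implies P) implies P = 1 implies 0 = 0
(Q and (P implies Q)) or (((Q implies P) implies P) implies P) = 1/3 or 0 = 1/3
This gives 1/3 ≠ 1.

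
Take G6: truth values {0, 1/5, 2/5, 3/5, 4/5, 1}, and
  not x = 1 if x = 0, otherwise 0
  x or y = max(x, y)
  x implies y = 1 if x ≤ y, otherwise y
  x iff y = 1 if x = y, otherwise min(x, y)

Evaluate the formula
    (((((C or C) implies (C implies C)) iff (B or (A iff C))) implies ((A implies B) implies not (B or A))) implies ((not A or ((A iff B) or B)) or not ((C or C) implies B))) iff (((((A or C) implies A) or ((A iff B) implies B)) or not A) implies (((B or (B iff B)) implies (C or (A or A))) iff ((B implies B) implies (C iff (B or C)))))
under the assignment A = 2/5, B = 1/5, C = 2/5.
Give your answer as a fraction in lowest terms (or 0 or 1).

2/5

C or C = 2/5 or 2/5 = 2/5
C implies C = 2/5 implies 2/5 = 1
(C or C) implies (C implies C) = 2/5 implies 1 = 1
A iff C = 2/5 iff 2/5 = 1
B or (A iff C) = 1/5 or 1 = 1
((C or C) implies (C implies C)) iff (B or (A iff C)) = 1 iff 1 = 1
A implies B = 2/5 implies 1/5 = 1/5
B or A = 1/5 or 2/5 = 2/5
not (B or A) = not 2/5 = 0
(A implies B) implies not (B or A) = 1/5 implies 0 = 0
(((C or C) implies (C implies C)) iff (B or (A iff C))) implies ((A implies B) implies not (B or A)) = 1 implies 0 = 0
not A = not 2/5 = 0
A iff B = 2/5 iff 1/5 = 1/5
(A iff B) or B = 1/5 or 1/5 = 1/5
not A or ((A iff B) or B) = 0 or 1/5 = 1/5
C or C = 2/5 or 2/5 = 2/5
(C or C) implies B = 2/5 implies 1/5 = 1/5
not ((C or C) implies B) = not 1/5 = 0
(not A or ((A iff B) or B)) or not ((C or C) implies B) = 1/5 or 0 = 1/5
((((C or C) implies (C implies C)) iff (B or (A iff C))) implies ((A implies B) implies not (B or A))) implies ((not A or ((A iff B) or B)) or not ((C or C) implies B)) = 0 implies 1/5 = 1
A or C = 2/5 or 2/5 = 2/5
(A or C) implies A = 2/5 implies 2/5 = 1
A iff B = 2/5 iff 1/5 = 1/5
(A iff B) implies B = 1/5 implies 1/5 = 1
((A or C) implies A) or ((A iff B) implies B) = 1 or 1 = 1
not A = not 2/5 = 0
(((A or C) implies A) or ((A iff B) implies B)) or not A = 1 or 0 = 1
B iff B = 1/5 iff 1/5 = 1
B or (B iff B) = 1/5 or 1 = 1
A or A = 2/5 or 2/5 = 2/5
C or (A or A) = 2/5 or 2/5 = 2/5
(B or (B iff B)) implies (C or (A or A)) = 1 implies 2/5 = 2/5
B implies B = 1/5 implies 1/5 = 1
B or C = 1/5 or 2/5 = 2/5
C iff (B or C) = 2/5 iff 2/5 = 1
(B implies B) implies (C iff (B or C)) = 1 implies 1 = 1
((B or (B iff B)) implies (C or (A or A))) iff ((B implies B) implies (C iff (B or C))) = 2/5 iff 1 = 2/5
((((A or C) implies A) or ((A iff B) implies B)) or not A) implies (((B or (B iff B)) implies (C or (A or A))) iff ((B implies B) implies (C iff (B or C)))) = 1 implies 2/5 = 2/5
(((((C or C) implies (C implies C)) iff (B or (A iff C))) implies ((A implies B) implies not (B or A))) implies ((not A or ((A iff B) or B)) or not ((C or C) implies B))) iff (((((A or C) implies A) or ((A iff B) implies B)) or not A) implies (((B or (B iff B)) implies (C or (A or A))) iff ((B implies B) implies (C iff (B or C))))) = 1 iff 2/5 = 2/5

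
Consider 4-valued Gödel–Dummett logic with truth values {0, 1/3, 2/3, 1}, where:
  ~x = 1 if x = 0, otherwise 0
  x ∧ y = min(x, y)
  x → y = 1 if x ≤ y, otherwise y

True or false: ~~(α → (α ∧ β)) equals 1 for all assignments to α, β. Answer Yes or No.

No

Counterexample: take α = 1/3, β = 0.
α ∧ β = 1/3 ∧ 0 = 0
α → (α ∧ β) = 1/3 → 0 = 0
~(α → (α ∧ β)) = ~0 = 1
~~(α → (α ∧ β)) = ~1 = 0
This gives 0 ≠ 1.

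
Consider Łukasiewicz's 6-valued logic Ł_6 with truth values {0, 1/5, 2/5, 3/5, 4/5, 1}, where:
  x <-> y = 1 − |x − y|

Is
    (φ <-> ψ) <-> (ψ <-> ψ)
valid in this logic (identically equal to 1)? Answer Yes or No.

Counterexample: take φ = 0, ψ = 1/5.
φ <-> ψ = 0 <-> 1/5 = 4/5
ψ <-> ψ = 1/5 <-> 1/5 = 1
(φ <-> ψ) <-> (ψ <-> ψ) = 4/5 <-> 1 = 4/5
This gives 4/5 ≠ 1.

No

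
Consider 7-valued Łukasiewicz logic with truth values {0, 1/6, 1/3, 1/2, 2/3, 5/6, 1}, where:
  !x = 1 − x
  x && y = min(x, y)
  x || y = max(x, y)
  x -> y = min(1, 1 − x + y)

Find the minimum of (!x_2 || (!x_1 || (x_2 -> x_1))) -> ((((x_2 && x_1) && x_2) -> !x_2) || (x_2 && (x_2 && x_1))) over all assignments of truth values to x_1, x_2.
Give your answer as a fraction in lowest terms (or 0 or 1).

Take x_1 = 2/3, x_2 = 2/3:
!x_2 = !2/3 = 1/3
!x_1 = !2/3 = 1/3
x_2 -> x_1 = 2/3 -> 2/3 = 1
!x_1 || (x_2 -> x_1) = 1/3 || 1 = 1
!x_2 || (!x_1 || (x_2 -> x_1)) = 1/3 || 1 = 1
x_2 && x_1 = 2/3 && 2/3 = 2/3
(x_2 && x_1) && x_2 = 2/3 && 2/3 = 2/3
!x_2 = !2/3 = 1/3
((x_2 && x_1) && x_2) -> !x_2 = 2/3 -> 1/3 = 2/3
x_2 && x_1 = 2/3 && 2/3 = 2/3
x_2 && (x_2 && x_1) = 2/3 && 2/3 = 2/3
(((x_2 && x_1) && x_2) -> !x_2) || (x_2 && (x_2 && x_1)) = 2/3 || 2/3 = 2/3
(!x_2 || (!x_1 || (x_2 -> x_1))) -> ((((x_2 && x_1) && x_2) -> !x_2) || (x_2 && (x_2 && x_1))) = 1 -> 2/3 = 2/3
No assignment yields a value below 2/3, so this is the minimum.

2/3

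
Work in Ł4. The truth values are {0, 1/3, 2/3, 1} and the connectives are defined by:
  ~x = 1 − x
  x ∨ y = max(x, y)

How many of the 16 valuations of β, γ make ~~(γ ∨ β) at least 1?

7

β = 0, γ = 0 ↦ 0  <
β = 0, γ = 1/3 ↦ 1/3  <
β = 0, γ = 2/3 ↦ 2/3  <
β = 0, γ = 1 ↦ 1  ≥
β = 1/3, γ = 0 ↦ 1/3  <
β = 1/3, γ = 1/3 ↦ 1/3  <
β = 1/3, γ = 2/3 ↦ 2/3  <
β = 1/3, γ = 1 ↦ 1  ≥
β = 2/3, γ = 0 ↦ 2/3  <
β = 2/3, γ = 1/3 ↦ 2/3  <
β = 2/3, γ = 2/3 ↦ 2/3  <
β = 2/3, γ = 1 ↦ 1  ≥
β = 1, γ = 0 ↦ 1  ≥
β = 1, γ = 1/3 ↦ 1  ≥
β = 1, γ = 2/3 ↦ 1  ≥
β = 1, γ = 1 ↦ 1  ≥
So 7 of the 16 assignments meet the threshold.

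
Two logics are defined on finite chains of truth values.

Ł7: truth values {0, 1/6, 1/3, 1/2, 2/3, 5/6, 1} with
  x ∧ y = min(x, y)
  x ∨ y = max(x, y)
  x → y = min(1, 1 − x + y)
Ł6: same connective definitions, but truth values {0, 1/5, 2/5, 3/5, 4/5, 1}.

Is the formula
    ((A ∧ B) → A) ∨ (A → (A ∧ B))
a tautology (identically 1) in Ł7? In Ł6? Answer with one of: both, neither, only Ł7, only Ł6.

both

In Ł7: every assignment gives 1 — tautology.
In Ł6: every assignment gives 1 — tautology.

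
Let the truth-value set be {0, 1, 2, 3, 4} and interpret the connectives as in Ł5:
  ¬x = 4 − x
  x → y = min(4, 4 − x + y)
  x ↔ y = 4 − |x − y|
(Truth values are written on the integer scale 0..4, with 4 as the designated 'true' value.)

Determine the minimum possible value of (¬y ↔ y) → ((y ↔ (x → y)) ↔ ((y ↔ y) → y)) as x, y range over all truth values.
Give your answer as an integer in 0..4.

Take x = 4, y = 2:
¬y = ¬2 = 2
¬y ↔ y = 2 ↔ 2 = 4
x → y = 4 → 2 = 2
y ↔ (x → y) = 2 ↔ 2 = 4
y ↔ y = 2 ↔ 2 = 4
(y ↔ y) → y = 4 → 2 = 2
(y ↔ (x → y)) ↔ ((y ↔ y) → y) = 4 ↔ 2 = 2
(¬y ↔ y) → ((y ↔ (x → y)) ↔ ((y ↔ y) → y)) = 4 → 2 = 2
No assignment yields a value below 2, so this is the minimum.

2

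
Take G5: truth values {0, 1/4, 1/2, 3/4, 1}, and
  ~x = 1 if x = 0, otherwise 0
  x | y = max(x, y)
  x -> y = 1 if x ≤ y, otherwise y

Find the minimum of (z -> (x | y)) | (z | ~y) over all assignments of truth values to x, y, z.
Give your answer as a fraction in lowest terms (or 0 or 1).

Take x = 0, y = 1/4, z = 1/2:
x | y = 0 | 1/4 = 1/4
z -> (x | y) = 1/2 -> 1/4 = 1/4
~y = ~1/4 = 0
z | ~y = 1/2 | 0 = 1/2
(z -> (x | y)) | (z | ~y) = 1/4 | 1/2 = 1/2
No assignment yields a value below 1/2, so this is the minimum.

1/2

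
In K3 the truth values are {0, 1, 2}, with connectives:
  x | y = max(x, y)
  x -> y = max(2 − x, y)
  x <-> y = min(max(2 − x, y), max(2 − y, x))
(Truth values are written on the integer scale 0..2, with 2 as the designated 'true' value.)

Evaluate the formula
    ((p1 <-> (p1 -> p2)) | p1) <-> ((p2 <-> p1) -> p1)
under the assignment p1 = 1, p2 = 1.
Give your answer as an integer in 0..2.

1

p1 -> p2 = 1 -> 1 = 1
p1 <-> (p1 -> p2) = 1 <-> 1 = 1
(p1 <-> (p1 -> p2)) | p1 = 1 | 1 = 1
p2 <-> p1 = 1 <-> 1 = 1
(p2 <-> p1) -> p1 = 1 -> 1 = 1
((p1 <-> (p1 -> p2)) | p1) <-> ((p2 <-> p1) -> p1) = 1 <-> 1 = 1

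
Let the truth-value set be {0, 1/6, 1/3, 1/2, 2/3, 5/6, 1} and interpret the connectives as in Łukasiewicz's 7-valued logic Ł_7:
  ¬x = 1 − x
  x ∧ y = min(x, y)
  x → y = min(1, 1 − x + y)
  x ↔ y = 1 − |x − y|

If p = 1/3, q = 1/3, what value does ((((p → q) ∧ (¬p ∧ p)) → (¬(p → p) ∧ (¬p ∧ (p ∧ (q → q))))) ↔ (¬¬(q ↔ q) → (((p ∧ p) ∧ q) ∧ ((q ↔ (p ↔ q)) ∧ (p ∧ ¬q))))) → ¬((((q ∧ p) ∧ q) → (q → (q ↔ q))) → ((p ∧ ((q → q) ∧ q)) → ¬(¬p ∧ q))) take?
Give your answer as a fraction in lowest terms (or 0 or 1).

p → q = 1/3 → 1/3 = 1
¬p = ¬1/3 = 2/3
¬p ∧ p = 2/3 ∧ 1/3 = 1/3
(p → q) ∧ (¬p ∧ p) = 1 ∧ 1/3 = 1/3
p → p = 1/3 → 1/3 = 1
¬(p → p) = ¬1 = 0
¬p = ¬1/3 = 2/3
q → q = 1/3 → 1/3 = 1
p ∧ (q → q) = 1/3 ∧ 1 = 1/3
¬p ∧ (p ∧ (q → q)) = 2/3 ∧ 1/3 = 1/3
¬(p → p) ∧ (¬p ∧ (p ∧ (q → q))) = 0 ∧ 1/3 = 0
((p → q) ∧ (¬p ∧ p)) → (¬(p → p) ∧ (¬p ∧ (p ∧ (q → q)))) = 1/3 → 0 = 2/3
q ↔ q = 1/3 ↔ 1/3 = 1
¬(q ↔ q) = ¬1 = 0
¬¬(q ↔ q) = ¬0 = 1
p ∧ p = 1/3 ∧ 1/3 = 1/3
(p ∧ p) ∧ q = 1/3 ∧ 1/3 = 1/3
p ↔ q = 1/3 ↔ 1/3 = 1
q ↔ (p ↔ q) = 1/3 ↔ 1 = 1/3
¬q = ¬1/3 = 2/3
p ∧ ¬q = 1/3 ∧ 2/3 = 1/3
(q ↔ (p ↔ q)) ∧ (p ∧ ¬q) = 1/3 ∧ 1/3 = 1/3
((p ∧ p) ∧ q) ∧ ((q ↔ (p ↔ q)) ∧ (p ∧ ¬q)) = 1/3 ∧ 1/3 = 1/3
¬¬(q ↔ q) → (((p ∧ p) ∧ q) ∧ ((q ↔ (p ↔ q)) ∧ (p ∧ ¬q))) = 1 → 1/3 = 1/3
(((p → q) ∧ (¬p ∧ p)) → (¬(p → p) ∧ (¬p ∧ (p ∧ (q → q))))) ↔ (¬¬(q ↔ q) → (((p ∧ p) ∧ q) ∧ ((q ↔ (p ↔ q)) ∧ (p ∧ ¬q)))) = 2/3 ↔ 1/3 = 2/3
q ∧ p = 1/3 ∧ 1/3 = 1/3
(q ∧ p) ∧ q = 1/3 ∧ 1/3 = 1/3
q ↔ q = 1/3 ↔ 1/3 = 1
q → (q ↔ q) = 1/3 → 1 = 1
((q ∧ p) ∧ q) → (q → (q ↔ q)) = 1/3 → 1 = 1
q → q = 1/3 → 1/3 = 1
(q → q) ∧ q = 1 ∧ 1/3 = 1/3
p ∧ ((q → q) ∧ q) = 1/3 ∧ 1/3 = 1/3
¬p = ¬1/3 = 2/3
¬p ∧ q = 2/3 ∧ 1/3 = 1/3
¬(¬p ∧ q) = ¬1/3 = 2/3
(p ∧ ((q → q) ∧ q)) → ¬(¬p ∧ q) = 1/3 → 2/3 = 1
(((q ∧ p) ∧ q) → (q → (q ↔ q))) → ((p ∧ ((q → q) ∧ q)) → ¬(¬p ∧ q)) = 1 → 1 = 1
¬((((q ∧ p) ∧ q) → (q → (q ↔ q))) → ((p ∧ ((q → q) ∧ q)) → ¬(¬p ∧ q))) = ¬1 = 0
((((p → q) ∧ (¬p ∧ p)) → (¬(p → p) ∧ (¬p ∧ (p ∧ (q → q))))) ↔ (¬¬(q ↔ q) → (((p ∧ p) ∧ q) ∧ ((q ↔ (p ↔ q)) ∧ (p ∧ ¬q))))) → ¬((((q ∧ p) ∧ q) → (q → (q ↔ q))) → ((p ∧ ((q → q) ∧ q)) → ¬(¬p ∧ q))) = 2/3 → 0 = 1/3

1/3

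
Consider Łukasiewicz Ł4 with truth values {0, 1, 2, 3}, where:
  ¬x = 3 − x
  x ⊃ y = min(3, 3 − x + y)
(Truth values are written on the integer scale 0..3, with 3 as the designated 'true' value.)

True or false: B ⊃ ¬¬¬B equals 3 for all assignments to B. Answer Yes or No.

Counterexample: take B = 2.
¬B = ¬2 = 1
¬¬B = ¬1 = 2
¬¬¬B = ¬2 = 1
B ⊃ ¬¬¬B = 2 ⊃ 1 = 2
This gives 2 ≠ 3.

No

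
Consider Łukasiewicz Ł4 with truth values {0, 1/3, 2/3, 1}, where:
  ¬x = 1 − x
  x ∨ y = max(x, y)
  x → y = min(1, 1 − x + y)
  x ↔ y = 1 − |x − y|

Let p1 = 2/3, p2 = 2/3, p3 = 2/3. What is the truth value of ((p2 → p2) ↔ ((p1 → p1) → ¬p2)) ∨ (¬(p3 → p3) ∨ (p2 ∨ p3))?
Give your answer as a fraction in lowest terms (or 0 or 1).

2/3

p2 → p2 = 2/3 → 2/3 = 1
p1 → p1 = 2/3 → 2/3 = 1
¬p2 = ¬2/3 = 1/3
(p1 → p1) → ¬p2 = 1 → 1/3 = 1/3
(p2 → p2) ↔ ((p1 → p1) → ¬p2) = 1 ↔ 1/3 = 1/3
p3 → p3 = 2/3 → 2/3 = 1
¬(p3 → p3) = ¬1 = 0
p2 ∨ p3 = 2/3 ∨ 2/3 = 2/3
¬(p3 → p3) ∨ (p2 ∨ p3) = 0 ∨ 2/3 = 2/3
((p2 → p2) ↔ ((p1 → p1) → ¬p2)) ∨ (¬(p3 → p3) ∨ (p2 ∨ p3)) = 1/3 ∨ 2/3 = 2/3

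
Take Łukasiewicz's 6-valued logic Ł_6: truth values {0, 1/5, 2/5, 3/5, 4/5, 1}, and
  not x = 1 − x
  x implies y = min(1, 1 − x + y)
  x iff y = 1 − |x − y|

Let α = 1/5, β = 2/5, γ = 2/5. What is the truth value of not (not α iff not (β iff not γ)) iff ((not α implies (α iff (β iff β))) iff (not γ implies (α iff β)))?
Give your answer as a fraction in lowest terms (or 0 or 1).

4/5

not α = not 1/5 = 4/5
not γ = not 2/5 = 3/5
β iff not γ = 2/5 iff 3/5 = 4/5
not (β iff not γ) = not 4/5 = 1/5
not α iff not (β iff not γ) = 4/5 iff 1/5 = 2/5
not (not α iff not (β iff not γ)) = not 2/5 = 3/5
not α = not 1/5 = 4/5
β iff β = 2/5 iff 2/5 = 1
α iff (β iff β) = 1/5 iff 1 = 1/5
not α implies (α iff (β iff β)) = 4/5 implies 1/5 = 2/5
not γ = not 2/5 = 3/5
α iff β = 1/5 iff 2/5 = 4/5
not γ implies (α iff β) = 3/5 implies 4/5 = 1
(not α implies (α iff (β iff β))) iff (not γ implies (α iff β)) = 2/5 iff 1 = 2/5
not (not α iff not (β iff not γ)) iff ((not α implies (α iff (β iff β))) iff (not γ implies (α iff β))) = 3/5 iff 2/5 = 4/5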